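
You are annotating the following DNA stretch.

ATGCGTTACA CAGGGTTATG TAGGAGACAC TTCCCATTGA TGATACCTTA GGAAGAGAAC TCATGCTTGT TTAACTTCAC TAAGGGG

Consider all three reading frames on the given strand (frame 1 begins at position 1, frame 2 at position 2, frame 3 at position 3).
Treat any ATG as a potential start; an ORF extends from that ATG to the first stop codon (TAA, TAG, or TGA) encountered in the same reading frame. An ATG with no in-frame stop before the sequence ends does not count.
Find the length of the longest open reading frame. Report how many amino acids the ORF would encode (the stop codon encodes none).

Frame 1: ATG CGT TAC ACA GGG TTA TGT AGG AGA CAC TTC CCA TTG ATG ATA CCT TAG GAA GAG AAC TCA TGC TTG TTT AAC TTC ACT AAG GGG — ATG at 1, stop TAG at 49 → 51 nt; ATG at 40, stop TAG at 49 → 12 nt.
Frame 2: TGC GTT ACA CAG GGT TAT GTA GGA GAC ACT TCC CAT TGA TGA TAC CTT AGG AAG AGA ACT CAT GCT TGT TTA ACT TCA CTA AGG — no ATG→stop ORF.
Frame 3: GCG TTA CAC AGG GTT ATG TAG GAG ACA CTT CCC ATT GAT GAT ACC TTA GGA AGA GAA CTC ATG CTT GTT TAA CTT CAC TAA GGG — ATG at 18, stop TAG at 21 → 6 nt; ATG at 63, stop TAA at 72 → 12 nt.
Longest: frame 1, positions 1–51, 51 nt = 17 codons = 16 aa. → 16 amino acids.

16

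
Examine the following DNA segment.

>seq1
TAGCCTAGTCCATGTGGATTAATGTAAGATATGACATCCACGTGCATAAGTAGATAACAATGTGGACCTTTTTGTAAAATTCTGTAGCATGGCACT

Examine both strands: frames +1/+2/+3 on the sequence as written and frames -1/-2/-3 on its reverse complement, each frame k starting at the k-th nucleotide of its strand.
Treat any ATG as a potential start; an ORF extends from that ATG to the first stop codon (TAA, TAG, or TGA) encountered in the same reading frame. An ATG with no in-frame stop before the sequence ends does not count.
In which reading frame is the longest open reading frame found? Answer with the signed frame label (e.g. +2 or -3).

-1

Reverse complement (5'→3'): AGTGCCATGCTACAGAATTTTACAAAAAGGTCCACATTGTTATCTACTTATGCACGTGGATGTCATATCTTACATTAATCCACATGGACTAGGCTA
Frame +1: TAG CCT AGT CCA TGT GGA TTA ATG TAA GAT ATG ACA TCC ACG TGC ATA AGT AGA TAA CAA TGT GGA CCT TTT TGT AAA ATT CTG TAG CAT GGC ACT — ATG at 22, stop TAA at 25 → 6 nt; ATG at 31, stop TAA at 55 → 27 nt.
Frame +2: AGC CTA GTC CAT GTG GAT TAA TGT AAG ATA TGA CAT CCA CGT GCA TAA GTA GAT AAC AAT GTG GAC CTT TTT GTA AAA TTC TGT AGC ATG GCA — no ATG→stop ORF.
Frame +3: GCC TAG TCC ATG TGG ATT AAT GTA AGA TAT GAC ATC CAC GTG CAT AAG TAG ATA ACA ATG TGG ACC TTT TTG TAA AAT TCT GTA GCA TGG CAC — ATG at 12, stop TAG at 51 → 42 nt; ATG at 60, stop TAA at 75 → 18 nt.
Frame -1: AGT GCC ATG CTA CAG AAT TTT ACA AAA AGG TCC ACA TTG TTA TCT ACT TAT GCA CGT GGA TGT CAT ATC TTA CAT TAA TCC ACA TGG ACT AGG CTA — ATG at 7, stop TAA at 76 → 72 nt.
Frame -2: GTG CCA TGC TAC AGA ATT TTA CAA AAA GGT CCA CAT TGT TAT CTA CTT ATG CAC GTG GAT GTC ATA TCT TAC ATT AAT CCA CAT GGA CTA GGC — no ATG→stop ORF.
Frame -3: TGC CAT GCT ACA GAA TTT TAC AAA AAG GTC CAC ATT GTT ATC TAC TTA TGC ACG TGG ATG TCA TAT CTT ACA TTA ATC CAC ATG GAC TAG GCT — ATG at 60, stop TAG at 90 → 33 nt; ATG at 84, stop TAG at 90 → 9 nt.
Longest ORF is 72 nt in frame -1 (positions 7–78).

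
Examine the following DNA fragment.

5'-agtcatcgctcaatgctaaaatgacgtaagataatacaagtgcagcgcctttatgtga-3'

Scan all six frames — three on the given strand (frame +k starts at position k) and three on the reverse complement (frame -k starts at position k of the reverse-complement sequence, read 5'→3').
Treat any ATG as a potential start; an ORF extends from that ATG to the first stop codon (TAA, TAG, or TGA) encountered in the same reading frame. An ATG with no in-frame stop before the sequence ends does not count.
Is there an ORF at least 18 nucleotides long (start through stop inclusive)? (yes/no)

Reverse complement (5'→3'): TCACATAAAGGCGCTGCACTTGTATTATCTTACGTCATTTTAGCATTGAGCGATGACT
Frame +1: AGT CAT CGC TCA ATG CTA AAA TGA CGT AAG ATA ATA CAA GTG CAG CGC CTT TAT GTG — ATG at 13, stop TGA at 22 → 12 nt.
Frame +2: GTC ATC GCT CAA TGC TAA AAT GAC GTA AGA TAA TAC AAG TGC AGC GCC TTT ATG TGA — ATG at 53, stop TGA at 56 → 6 nt.
Frame +3: TCA TCG CTC AAT GCT AAA ATG ACG TAA GAT AAT ACA AGT GCA GCG CCT TTA TGT — ATG at 21, stop TAA at 27 → 9 nt.
Frame -1: TCA CAT AAA GGC GCT GCA CTT GTA TTA TCT TAC GTC ATT TTA GCA TTG AGC GAT GAC — no ATG→stop ORF.
Frame -2: CAC ATA AAG GCG CTG CAC TTG TAT TAT CTT ACG TCA TTT TAG CAT TGA GCG ATG ACT — no ATG→stop ORF.
Frame -3: ACA TAA AGG CGC TGC ACT TGT ATT ATC TTA CGT CAT TTT AGC ATT GAG CGA TGA — no ATG→stop ORF.
Largest ORF found is 12 nucleotides < 18, so no.

no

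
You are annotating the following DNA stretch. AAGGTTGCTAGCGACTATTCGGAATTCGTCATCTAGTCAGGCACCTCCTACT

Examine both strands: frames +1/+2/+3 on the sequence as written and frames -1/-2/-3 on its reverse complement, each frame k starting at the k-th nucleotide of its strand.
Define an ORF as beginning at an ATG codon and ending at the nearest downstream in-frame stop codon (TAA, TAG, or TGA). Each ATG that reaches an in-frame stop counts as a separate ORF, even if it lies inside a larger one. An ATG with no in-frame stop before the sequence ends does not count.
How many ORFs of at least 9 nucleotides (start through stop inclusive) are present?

1

Reverse complement (5'→3'): AGTAGGAGGTGCCTGACTAGATGACGAATTCCGAATAGTCGCTAGCAACCTT
Frame +1: AAG GTT GCT AGC GAC TAT TCG GAA TTC GTC ATC TAG TCA GGC ACC TCC TAC — no ATG→stop ORF.
Frame +2: AGG TTG CTA GCG ACT ATT CGG AAT TCG TCA TCT AGT CAG GCA CCT CCT ACT — no ATG→stop ORF.
Frame +3: GGT TGC TAG CGA CTA TTC GGA ATT CGT CAT CTA GTC AGG CAC CTC CTA — no ATG→stop ORF.
Frame -1: AGT AGG AGG TGC CTG ACT AGA TGA CGA ATT CCG AAT AGT CGC TAG CAA CCT — no ATG→stop ORF.
Frame -2: GTA GGA GGT GCC TGA CTA GAT GAC GAA TTC CGA ATA GTC GCT AGC AAC CTT — no ATG→stop ORF.
Frame -3: TAG GAG GTG CCT GAC TAG ATG ACG AAT TCC GAA TAG TCG CTA GCA ACC — ATG at 21, stop TAG at 36 → 18 nt.
ORFs ≥ 9 nucleotides: frame -3 21–38 (18 nucleotides). Count = 1.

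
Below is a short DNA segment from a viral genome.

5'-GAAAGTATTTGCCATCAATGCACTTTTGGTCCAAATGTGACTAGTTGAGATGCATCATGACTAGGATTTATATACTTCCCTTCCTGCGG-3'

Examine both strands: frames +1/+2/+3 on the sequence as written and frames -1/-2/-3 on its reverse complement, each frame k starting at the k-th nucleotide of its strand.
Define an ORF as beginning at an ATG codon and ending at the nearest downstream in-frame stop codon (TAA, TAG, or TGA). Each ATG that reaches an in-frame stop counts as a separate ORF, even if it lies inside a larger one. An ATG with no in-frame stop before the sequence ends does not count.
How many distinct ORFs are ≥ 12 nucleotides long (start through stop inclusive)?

4

Reverse complement (5'→3'): CCGCAGGAAGGGAAGTATATAAATCCTAGTCATGATGCATCTCAACTAGTCACATTTGGACCAAAAGTGCATTGATGGCAAATACTTTC
Frame +1: GAA AGT ATT TGC CAT CAA TGC ACT TTT GGT CCA AAT GTG ACT AGT TGA GAT GCA TCA TGA CTA GGA TTT ATA TAC TTC CCT TCC TGC — no ATG→stop ORF.
Frame +2: AAA GTA TTT GCC ATC AAT GCA CTT TTG GTC CAA ATG TGA CTA GTT GAG ATG CAT CAT GAC TAG GAT TTA TAT ACT TCC CTT CCT GCG — ATG at 35, stop TGA at 38 → 6 nt; ATG at 50, stop TAG at 62 → 15 nt.
Frame +3: AAG TAT TTG CCA TCA ATG CAC TTT TGG TCC AAA TGT GAC TAG TTG AGA TGC ATC ATG ACT AGG ATT TAT ATA CTT CCC TTC CTG CGG — ATG at 18, stop TAG at 42 → 27 nt.
Frame -1: CCG CAG GAA GGG AAG TAT ATA AAT CCT AGT CAT GAT GCA TCT CAA CTA GTC ACA TTT GGA CCA AAA GTG CAT TGA TGG CAA ATA CTT — no ATG→stop ORF.
Frame -2: CGC AGG AAG GGA AGT ATA TAA ATC CTA GTC ATG ATG CAT CTC AAC TAG TCA CAT TTG GAC CAA AAG TGC ATT GAT GGC AAA TAC TTT — ATG at 32, stop TAG at 47 → 18 nt; ATG at 35, stop TAG at 47 → 15 nt.
Frame -3: GCA GGA AGG GAA GTA TAT AAA TCC TAG TCA TGA TGC ATC TCA ACT AGT CAC ATT TGG ACC AAA AGT GCA TTG ATG GCA AAT ACT TTC — no ATG→stop ORF.
ORFs ≥ 12 nucleotides: frame +2 50–64 (15 nucleotides), frame +3 18–44 (27 nucleotides), frame -2 32–49 (18 nucleotides), frame -2 35–49 (15 nucleotides). Count = 4.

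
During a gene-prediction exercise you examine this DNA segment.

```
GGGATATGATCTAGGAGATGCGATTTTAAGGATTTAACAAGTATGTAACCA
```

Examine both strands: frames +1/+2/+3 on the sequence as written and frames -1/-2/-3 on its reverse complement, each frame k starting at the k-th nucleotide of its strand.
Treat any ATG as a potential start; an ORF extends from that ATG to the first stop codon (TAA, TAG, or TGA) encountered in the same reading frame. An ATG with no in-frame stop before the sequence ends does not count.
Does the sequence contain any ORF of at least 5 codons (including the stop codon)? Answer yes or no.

no

Reverse complement (5'→3'): TGGTTACATACTTGTTAAATCCTTAAAATCGCATCTCCTAGATCATATCCC
Frame +1: GGG ATA TGA TCT AGG AGA TGC GAT TTT AAG GAT TTA ACA AGT ATG TAA CCA — ATG at 43, stop TAA at 46 → 6 nt.
Frame +2: GGA TAT GAT CTA GGA GAT GCG ATT TTA AGG ATT TAA CAA GTA TGT AAC — no ATG→stop ORF.
Frame +3: GAT ATG ATC TAG GAG ATG CGA TTT TAA GGA TTT AAC AAG TAT GTA ACC — ATG at 6, stop TAG at 12 → 9 nt; ATG at 18, stop TAA at 27 → 12 nt.
Frame -1: TGG TTA CAT ACT TGT TAA ATC CTT AAA ATC GCA TCT CCT AGA TCA TAT CCC — no ATG→stop ORF.
Frame -2: GGT TAC ATA CTT GTT AAA TCC TTA AAA TCG CAT CTC CTA GAT CAT ATC — no ATG→stop ORF.
Frame -3: GTT ACA TAC TTG TTA AAT CCT TAA AAT CGC ATC TCC TAG ATC ATA TCC — no ATG→stop ORF.
Largest ORF found is 4 codons < 5, so no.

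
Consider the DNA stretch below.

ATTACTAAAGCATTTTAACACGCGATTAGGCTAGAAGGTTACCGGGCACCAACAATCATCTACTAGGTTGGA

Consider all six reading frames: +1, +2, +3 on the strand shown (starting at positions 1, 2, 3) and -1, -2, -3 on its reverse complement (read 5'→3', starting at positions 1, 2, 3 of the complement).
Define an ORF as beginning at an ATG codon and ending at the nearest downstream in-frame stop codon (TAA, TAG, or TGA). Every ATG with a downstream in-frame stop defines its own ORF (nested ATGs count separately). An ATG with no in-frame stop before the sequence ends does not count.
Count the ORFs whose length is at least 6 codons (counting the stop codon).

1

Reverse complement (5'→3'): TCCAACCTAGTAGATGATTGTTGGTGCCCGGTAACCTTCTAGCCTAATCGCGTGTTAAAATGCTTTAGTAAT
Frame +1: ATT ACT AAA GCA TTT TAA CAC GCG ATT AGG CTA GAA GGT TAC CGG GCA CCA ACA ATC ATC TAC TAG GTT GGA — no ATG→stop ORF.
Frame +2: TTA CTA AAG CAT TTT AAC ACG CGA TTA GGC TAG AAG GTT ACC GGG CAC CAA CAA TCA TCT ACT AGG TTG — no ATG→stop ORF.
Frame +3: TAC TAA AGC ATT TTA ACA CGC GAT TAG GCT AGA AGG TTA CCG GGC ACC AAC AAT CAT CTA CTA GGT TGG — no ATG→stop ORF.
Frame -1: TCC AAC CTA GTA GAT GAT TGT TGG TGC CCG GTA ACC TTC TAG CCT AAT CGC GTG TTA AAA TGC TTT AGT AAT — no ATG→stop ORF.
Frame -2: CCA ACC TAG TAG ATG ATT GTT GGT GCC CGG TAA CCT TCT AGC CTA ATC GCG TGT TAA AAT GCT TTA GTA — ATG at 14, stop TAA at 32 → 21 nt.
Frame -3: CAA CCT AGT AGA TGA TTG TTG GTG CCC GGT AAC CTT CTA GCC TAA TCG CGT GTT AAA ATG CTT TAG TAA — ATG at 60, stop TAG at 66 → 9 nt.
ORFs ≥ 6 codons: frame -2 14–34 (7 codons). Count = 1.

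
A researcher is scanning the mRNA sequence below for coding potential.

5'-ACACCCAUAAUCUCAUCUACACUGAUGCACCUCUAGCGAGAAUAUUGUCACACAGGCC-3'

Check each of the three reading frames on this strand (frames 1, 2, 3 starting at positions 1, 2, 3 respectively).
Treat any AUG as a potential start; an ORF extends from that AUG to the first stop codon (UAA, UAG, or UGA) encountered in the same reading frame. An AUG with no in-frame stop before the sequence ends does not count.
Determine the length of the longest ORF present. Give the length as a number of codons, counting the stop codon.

Frame 1: ACA CCC AUA AUC UCA UCU ACA CUG AUG CAC CUC UAG CGA GAA UAU UGU CAC ACA GGC — AUG at 25, stop UAG at 34 → 12 nt.
Frame 2: CAC CCA UAA UCU CAU CUA CAC UGA UGC ACC UCU AGC GAG AAU AUU GUC ACA CAG GCC — no AUG→stop ORF.
Frame 3: ACC CAU AAU CUC AUC UAC ACU GAU GCA CCU CUA GCG AGA AUA UUG UCA CAC AGG — no AUG→stop ORF.
Longest: frame 1, positions 25–36, 12 nt = 4 codons = 3 aa. → 4 codons.

4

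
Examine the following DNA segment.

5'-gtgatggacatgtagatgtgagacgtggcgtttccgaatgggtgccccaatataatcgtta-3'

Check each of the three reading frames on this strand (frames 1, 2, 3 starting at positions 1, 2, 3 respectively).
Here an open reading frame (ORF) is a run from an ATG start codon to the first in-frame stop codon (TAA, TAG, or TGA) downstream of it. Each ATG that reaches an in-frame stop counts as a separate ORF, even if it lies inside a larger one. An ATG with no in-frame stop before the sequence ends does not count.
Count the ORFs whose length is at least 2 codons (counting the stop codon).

Frame 1: GTG ATG GAC ATG TAG ATG TGA GAC GTG GCG TTT CCG AAT GGG TGC CCC AAT ATA ATC GTT — ATG at 4, stop TAG at 13 → 12 nt; ATG at 10, stop TAG at 13 → 6 nt; ATG at 16, stop TGA at 19 → 6 nt.
Frame 2: TGA TGG ACA TGT AGA TGT GAG ACG TGG CGT TTC CGA ATG GGT GCC CCA ATA TAA TCG TTA — ATG at 38, stop TAA at 53 → 18 nt.
Frame 3: GAT GGA CAT GTA GAT GTG AGA CGT GGC GTT TCC GAA TGG GTG CCC CAA TAT AAT CGT — no ATG→stop ORF.
ORFs ≥ 2 codons: frame 1 4–15 (4 codons), frame 1 10–15 (2 codons), frame 1 16–21 (2 codons), frame 2 38–55 (6 codons). Count = 4.

4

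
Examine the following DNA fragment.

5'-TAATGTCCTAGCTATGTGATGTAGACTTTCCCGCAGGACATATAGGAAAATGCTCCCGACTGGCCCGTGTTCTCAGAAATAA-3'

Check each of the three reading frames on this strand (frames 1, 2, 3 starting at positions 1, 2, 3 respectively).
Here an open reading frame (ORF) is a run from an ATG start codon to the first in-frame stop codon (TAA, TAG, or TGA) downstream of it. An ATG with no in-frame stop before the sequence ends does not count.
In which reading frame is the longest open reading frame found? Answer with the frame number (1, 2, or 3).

Frame 1: TAA TGT CCT AGC TAT GTG ATG TAG ACT TTC CCG CAG GAC ATA TAG GAA AAT GCT CCC GAC TGG CCC GTG TTC TCA GAA ATA — ATG at 19, stop TAG at 22 → 6 nt.
Frame 2: AAT GTC CTA GCT ATG TGA TGT AGA CTT TCC CGC AGG ACA TAT AGG AAA ATG CTC CCG ACT GGC CCG TGT TCT CAG AAA TAA — ATG at 14, stop TGA at 17 → 6 nt; ATG at 50, stop TAA at 80 → 33 nt.
Frame 3: ATG TCC TAG CTA TGT GAT GTA GAC TTT CCC GCA GGA CAT ATA GGA AAA TGC TCC CGA CTG GCC CGT GTT CTC AGA AAT — ATG at 3, stop TAG at 9 → 9 nt.
Longest ORF is 33 nt in frame 2 (positions 50–82).

2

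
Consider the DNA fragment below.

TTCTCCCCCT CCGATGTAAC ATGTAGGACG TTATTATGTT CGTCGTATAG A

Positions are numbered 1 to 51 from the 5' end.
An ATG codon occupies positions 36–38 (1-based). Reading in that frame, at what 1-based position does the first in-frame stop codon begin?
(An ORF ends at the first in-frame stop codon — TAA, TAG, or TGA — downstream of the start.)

Codons from position 36: ATG (36–38), TTC (39–41), GTC (42–44), GTA (45–47), TAG (48–50).
TAG is a stop codon; it begins at position 48.

48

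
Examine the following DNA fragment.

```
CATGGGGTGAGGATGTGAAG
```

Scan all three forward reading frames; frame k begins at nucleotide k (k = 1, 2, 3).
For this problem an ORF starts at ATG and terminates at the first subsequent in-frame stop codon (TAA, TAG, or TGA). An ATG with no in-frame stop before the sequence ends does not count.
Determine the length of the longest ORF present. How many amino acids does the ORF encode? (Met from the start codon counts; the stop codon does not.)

Frame 1: CAT GGG GTG AGG ATG TGA — ATG at 13, stop TGA at 16 → 6 nt.
Frame 2: ATG GGG TGA GGA TGT GAA — ATG at 2, stop TGA at 8 → 9 nt.
Frame 3: TGG GGT GAG GAT GTG AAG — no ATG→stop ORF.
Longest: frame 2, positions 2–10, 9 nt = 3 codons = 2 aa. → 2 amino acids.

2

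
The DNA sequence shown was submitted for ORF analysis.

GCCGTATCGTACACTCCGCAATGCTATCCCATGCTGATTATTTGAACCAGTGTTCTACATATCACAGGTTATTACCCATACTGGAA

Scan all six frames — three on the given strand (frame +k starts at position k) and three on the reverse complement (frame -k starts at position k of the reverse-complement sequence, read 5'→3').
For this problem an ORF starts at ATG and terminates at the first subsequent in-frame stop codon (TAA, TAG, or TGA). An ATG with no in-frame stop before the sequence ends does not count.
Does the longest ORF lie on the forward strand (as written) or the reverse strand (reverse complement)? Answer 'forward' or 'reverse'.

reverse

Reverse complement (5'→3'): TTCCAGTATGGGTAATAACCTGTGATATGTAGAACACTGGTTCAAATAATCAGCATGGGATAGCATTGCGGAGTGTACGATACGGC
Frame +1: GCC GTA TCG TAC ACT CCG CAA TGC TAT CCC ATG CTG ATT ATT TGA ACC AGT GTT CTA CAT ATC ACA GGT TAT TAC CCA TAC TGG — ATG at 31, stop TGA at 43 → 15 nt.
Frame +2: CCG TAT CGT ACA CTC CGC AAT GCT ATC CCA TGC TGA TTA TTT GAA CCA GTG TTC TAC ATA TCA CAG GTT ATT ACC CAT ACT GGA — no ATG→stop ORF.
Frame +3: CGT ATC GTA CAC TCC GCA ATG CTA TCC CAT GCT GAT TAT TTG AAC CAG TGT TCT ACA TAT CAC AGG TTA TTA CCC ATA CTG GAA — no ATG→stop ORF.
Frame -1: TTC CAG TAT GGG TAA TAA CCT GTG ATA TGT AGA ACA CTG GTT CAA ATA ATC AGC ATG GGA TAG CAT TGC GGA GTG TAC GAT ACG — ATG at 55, stop TAG at 61 → 9 nt.
Frame -2: TCC AGT ATG GGT AAT AAC CTG TGA TAT GTA GAA CAC TGG TTC AAA TAA TCA GCA TGG GAT AGC ATT GCG GAG TGT ACG ATA CGG — ATG at 8, stop TGA at 23 → 18 nt.
Frame -3: CCA GTA TGG GTA ATA ACC TGT GAT ATG TAG AAC ACT GGT TCA AAT AAT CAG CAT GGG ATA GCA TTG CGG AGT GTA CGA TAC GGC — ATG at 27, stop TAG at 30 → 6 nt.
Forward-strand max 15 nt; reverse-strand max 18 nt. The reverse strand has the longer ORF.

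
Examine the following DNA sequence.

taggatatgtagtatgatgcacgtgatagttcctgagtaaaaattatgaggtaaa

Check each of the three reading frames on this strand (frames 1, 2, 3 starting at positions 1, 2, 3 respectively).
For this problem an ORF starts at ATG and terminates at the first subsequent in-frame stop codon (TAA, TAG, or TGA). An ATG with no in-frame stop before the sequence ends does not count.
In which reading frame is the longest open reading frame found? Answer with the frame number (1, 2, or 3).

Frame 1: TAG GAT ATG TAG TAT GAT GCA CGT GAT AGT TCC TGA GTA AAA ATT ATG AGG TAA — ATG at 7, stop TAG at 10 → 6 nt; ATG at 46, stop TAA at 52 → 9 nt.
Frame 2: AGG ATA TGT AGT ATG ATG CAC GTG ATA GTT CCT GAG TAA AAA TTA TGA GGT AAA — ATG at 14, stop TAA at 38 → 27 nt; ATG at 17, stop TAA at 38 → 24 nt.
Frame 3: GGA TAT GTA GTA TGA TGC ACG TGA TAG TTC CTG AGT AAA AAT TAT GAG GTA — no ATG→stop ORF.
Longest ORF is 27 nt in frame 2 (positions 14–40).

2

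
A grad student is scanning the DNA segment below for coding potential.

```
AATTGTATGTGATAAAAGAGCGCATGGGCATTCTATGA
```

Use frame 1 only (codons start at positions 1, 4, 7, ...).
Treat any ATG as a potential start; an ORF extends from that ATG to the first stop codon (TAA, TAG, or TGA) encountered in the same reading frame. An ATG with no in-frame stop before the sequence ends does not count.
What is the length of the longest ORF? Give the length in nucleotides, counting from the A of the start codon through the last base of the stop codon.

6

Frame 1: AAT TGT ATG TGA TAA AAG AGC GCA TGG GCA TTC TAT — ATG at 7, stop TGA at 10 → 6 nt.
Longest: frame 1, positions 7–12, 6 nt = 2 codons = 1 aa. → 6 nucleotides.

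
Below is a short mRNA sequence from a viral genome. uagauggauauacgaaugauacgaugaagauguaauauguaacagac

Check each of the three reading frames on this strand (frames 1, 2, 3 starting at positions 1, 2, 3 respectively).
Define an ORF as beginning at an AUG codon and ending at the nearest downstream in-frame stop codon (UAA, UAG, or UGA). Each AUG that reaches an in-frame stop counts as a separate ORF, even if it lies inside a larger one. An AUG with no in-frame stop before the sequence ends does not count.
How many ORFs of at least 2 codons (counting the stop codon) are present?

5

Frame 1: UAG AUG GAU AUA CGA AUG AUA CGA UGA AGA UGU AAU AUG UAA CAG — AUG at 4, stop UGA at 25 → 24 nt; AUG at 16, stop UGA at 25 → 12 nt; AUG at 37, stop UAA at 40 → 6 nt.
Frame 2: AGA UGG AUA UAC GAA UGA UAC GAU GAA GAU GUA AUA UGU AAC AGA — no AUG→stop ORF.
Frame 3: GAU GGA UAU ACG AAU GAU ACG AUG AAG AUG UAA UAU GUA ACA GAC — AUG at 24, stop UAA at 33 → 12 nt; AUG at 30, stop UAA at 33 → 6 nt.
ORFs ≥ 2 codons: frame 1 4–27 (8 codons), frame 1 16–27 (4 codons), frame 1 37–42 (2 codons), frame 3 24–35 (4 codons), frame 3 30–35 (2 codons). Count = 5.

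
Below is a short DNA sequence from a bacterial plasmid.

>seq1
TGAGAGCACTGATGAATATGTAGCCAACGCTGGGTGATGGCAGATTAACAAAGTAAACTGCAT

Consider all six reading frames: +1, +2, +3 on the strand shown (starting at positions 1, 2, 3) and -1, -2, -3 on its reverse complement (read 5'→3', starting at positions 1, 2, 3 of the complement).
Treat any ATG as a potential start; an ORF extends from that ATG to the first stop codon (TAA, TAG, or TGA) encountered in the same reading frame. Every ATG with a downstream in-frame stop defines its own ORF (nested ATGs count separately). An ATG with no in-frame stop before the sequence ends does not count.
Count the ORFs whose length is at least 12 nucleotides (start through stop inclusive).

2

Reverse complement (5'→3'): ATGCAGTTTACTTTGTTAATCTGCCATCACCCAGCGTTGGCTACATATTCATCAGTGCTCTCA
Frame +1: TGA GAG CAC TGA TGA ATA TGT AGC CAA CGC TGG GTG ATG GCA GAT TAA CAA AGT AAA CTG CAT — ATG at 37, stop TAA at 46 → 12 nt.
Frame +2: GAG AGC ACT GAT GAA TAT GTA GCC AAC GCT GGG TGA TGG CAG ATT AAC AAA GTA AAC TGC — no ATG→stop ORF.
Frame +3: AGA GCA CTG ATG AAT ATG TAG CCA ACG CTG GGT GAT GGC AGA TTA ACA AAG TAA ACT GCA — ATG at 12, stop TAG at 21 → 12 nt; ATG at 18, stop TAG at 21 → 6 nt.
Frame -1: ATG CAG TTT ACT TTG TTA ATC TGC CAT CAC CCA GCG TTG GCT ACA TAT TCA TCA GTG CTC TCA — no ATG→stop ORF.
Frame -2: TGC AGT TTA CTT TGT TAA TCT GCC ATC ACC CAG CGT TGG CTA CAT ATT CAT CAG TGC TCT — no ATG→stop ORF.
Frame -3: GCA GTT TAC TTT GTT AAT CTG CCA TCA CCC AGC GTT GGC TAC ATA TTC ATC AGT GCT CTC — no ATG→stop ORF.
ORFs ≥ 12 nucleotides: frame +1 37–48 (12 nucleotides), frame +3 12–23 (12 nucleotides). Count = 2.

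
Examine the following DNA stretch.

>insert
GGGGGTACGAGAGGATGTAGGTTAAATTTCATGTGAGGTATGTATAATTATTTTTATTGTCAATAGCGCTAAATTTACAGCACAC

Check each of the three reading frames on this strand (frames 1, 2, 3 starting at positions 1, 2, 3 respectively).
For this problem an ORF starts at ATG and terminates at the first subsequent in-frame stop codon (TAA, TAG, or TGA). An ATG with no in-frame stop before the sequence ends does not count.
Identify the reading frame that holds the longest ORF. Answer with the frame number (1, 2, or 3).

Frame 1: GGG GGT ACG AGA GGA TGT AGG TTA AAT TTC ATG TGA GGT ATG TAT AAT TAT TTT TAT TGT CAA TAG CGC TAA ATT TAC AGC ACA — ATG at 31, stop TGA at 34 → 6 nt; ATG at 40, stop TAG at 64 → 27 nt.
Frame 2: GGG GTA CGA GAG GAT GTA GGT TAA ATT TCA TGT GAG GTA TGT ATA ATT ATT TTT ATT GTC AAT AGC GCT AAA TTT ACA GCA CAC — no ATG→stop ORF.
Frame 3: GGG TAC GAG AGG ATG TAG GTT AAA TTT CAT GTG AGG TAT GTA TAA TTA TTT TTA TTG TCA ATA GCG CTA AAT TTA CAG CAC — ATG at 15, stop TAG at 18 → 6 nt.
Longest ORF is 27 nt in frame 1 (positions 40–66).

1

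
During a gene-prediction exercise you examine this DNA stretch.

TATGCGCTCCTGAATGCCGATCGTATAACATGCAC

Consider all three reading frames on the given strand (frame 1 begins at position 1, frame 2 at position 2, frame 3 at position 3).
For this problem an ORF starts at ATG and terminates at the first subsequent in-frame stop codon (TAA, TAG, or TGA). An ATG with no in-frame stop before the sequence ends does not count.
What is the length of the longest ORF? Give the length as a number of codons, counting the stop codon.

5

Frame 1: TAT GCG CTC CTG AAT GCC GAT CGT ATA ACA TGC — no ATG→stop ORF.
Frame 2: ATG CGC TCC TGA ATG CCG ATC GTA TAA CAT GCA — ATG at 2, stop TGA at 11 → 12 nt; ATG at 14, stop TAA at 26 → 15 nt.
Frame 3: TGC GCT CCT GAA TGC CGA TCG TAT AAC ATG CAC — no ATG→stop ORF.
Longest: frame 2, positions 14–28, 15 nt = 5 codons = 4 aa. → 5 codons.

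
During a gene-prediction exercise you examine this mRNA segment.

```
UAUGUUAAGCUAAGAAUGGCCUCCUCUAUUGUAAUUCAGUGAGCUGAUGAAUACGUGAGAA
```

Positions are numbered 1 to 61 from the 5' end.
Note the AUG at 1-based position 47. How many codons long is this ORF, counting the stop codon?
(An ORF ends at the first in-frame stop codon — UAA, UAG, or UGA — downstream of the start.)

4

Codons from position 47: AUG (47–49), AAU (50–52), ACG (53–55), UGA (56–58).
UGA is the first in-frame stop; that's 4 codons including the stop.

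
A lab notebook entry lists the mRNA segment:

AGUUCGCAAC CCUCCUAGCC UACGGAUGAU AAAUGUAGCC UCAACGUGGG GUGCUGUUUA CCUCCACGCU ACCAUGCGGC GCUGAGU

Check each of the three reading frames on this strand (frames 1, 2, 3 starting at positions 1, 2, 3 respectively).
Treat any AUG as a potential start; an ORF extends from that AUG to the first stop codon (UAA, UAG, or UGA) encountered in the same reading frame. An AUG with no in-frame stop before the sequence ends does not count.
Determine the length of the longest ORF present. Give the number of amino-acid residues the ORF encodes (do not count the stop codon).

19

Frame 1: AGU UCG CAA CCC UCC UAG CCU ACG GAU GAU AAA UGU AGC CUC AAC GUG GGG UGC UGU UUA CCU CCA CGC UAC CAU GCG GCG CUG AGU — no AUG→stop ORF.
Frame 2: GUU CGC AAC CCU CCU AGC CUA CGG AUG AUA AAU GUA GCC UCA ACG UGG GGU GCU GUU UAC CUC CAC GCU ACC AUG CGG CGC UGA — AUG at 26, stop UGA at 83 → 60 nt; AUG at 74, stop UGA at 83 → 12 nt.
Frame 3: UUC GCA ACC CUC CUA GCC UAC GGA UGA UAA AUG UAG CCU CAA CGU GGG GUG CUG UUU ACC UCC ACG CUA CCA UGC GGC GCU GAG — AUG at 33, stop UAG at 36 → 6 nt.
Longest: frame 2, positions 26–85, 60 nt = 20 codons = 19 aa. → 19 amino acids.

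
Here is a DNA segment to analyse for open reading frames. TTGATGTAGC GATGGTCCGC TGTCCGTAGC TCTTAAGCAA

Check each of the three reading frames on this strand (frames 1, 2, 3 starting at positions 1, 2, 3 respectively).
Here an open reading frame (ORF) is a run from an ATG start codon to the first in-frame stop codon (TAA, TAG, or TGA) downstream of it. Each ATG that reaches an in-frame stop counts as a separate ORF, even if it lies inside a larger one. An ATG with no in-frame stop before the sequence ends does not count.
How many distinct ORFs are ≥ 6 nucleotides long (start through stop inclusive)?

Frame 1: TTG ATG TAG CGA TGG TCC GCT GTC CGT AGC TCT TAA GCA — ATG at 4, stop TAG at 7 → 6 nt.
Frame 2: TGA TGT AGC GAT GGT CCG CTG TCC GTA GCT CTT AAG CAA — no ATG→stop ORF.
Frame 3: GAT GTA GCG ATG GTC CGC TGT CCG TAG CTC TTA AGC — ATG at 12, stop TAG at 27 → 18 nt.
ORFs ≥ 6 nucleotides: frame 1 4–9 (6 nucleotides), frame 3 12–29 (18 nucleotides). Count = 2.

2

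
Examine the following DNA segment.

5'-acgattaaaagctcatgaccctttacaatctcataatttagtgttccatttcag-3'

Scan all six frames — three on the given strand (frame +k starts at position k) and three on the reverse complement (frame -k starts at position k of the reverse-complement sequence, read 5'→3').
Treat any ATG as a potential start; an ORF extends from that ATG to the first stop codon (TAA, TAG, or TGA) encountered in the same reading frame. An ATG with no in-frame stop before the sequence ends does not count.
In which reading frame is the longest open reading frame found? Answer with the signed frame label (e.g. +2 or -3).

+3

Reverse complement (5'→3'): CTGAAATGGAACACTAAATTATGAGATTGTAAAGGGTCATGAGCTTTTAATCGT
Frame +1: ACG ATT AAA AGC TCA TGA CCC TTT ACA ATC TCA TAA TTT AGT GTT CCA TTT CAG — no ATG→stop ORF.
Frame +2: CGA TTA AAA GCT CAT GAC CCT TTA CAA TCT CAT AAT TTA GTG TTC CAT TTC — no ATG→stop ORF.
Frame +3: GAT TAA AAG CTC ATG ACC CTT TAC AAT CTC ATA ATT TAG TGT TCC ATT TCA — ATG at 15, stop TAG at 39 → 27 nt.
Frame -1: CTG AAA TGG AAC ACT AAA TTA TGA GAT TGT AAA GGG TCA TGA GCT TTT AAT CGT — no ATG→stop ORF.
Frame -2: TGA AAT GGA ACA CTA AAT TAT GAG ATT GTA AAG GGT CAT GAG CTT TTA ATC — no ATG→stop ORF.
Frame -3: GAA ATG GAA CAC TAA ATT ATG AGA TTG TAA AGG GTC ATG AGC TTT TAA TCG — ATG at 6, stop TAA at 15 → 12 nt; ATG at 21, stop TAA at 30 → 12 nt; ATG at 39, stop TAA at 48 → 12 nt.
Longest ORF is 27 nt in frame +3 (positions 15–41).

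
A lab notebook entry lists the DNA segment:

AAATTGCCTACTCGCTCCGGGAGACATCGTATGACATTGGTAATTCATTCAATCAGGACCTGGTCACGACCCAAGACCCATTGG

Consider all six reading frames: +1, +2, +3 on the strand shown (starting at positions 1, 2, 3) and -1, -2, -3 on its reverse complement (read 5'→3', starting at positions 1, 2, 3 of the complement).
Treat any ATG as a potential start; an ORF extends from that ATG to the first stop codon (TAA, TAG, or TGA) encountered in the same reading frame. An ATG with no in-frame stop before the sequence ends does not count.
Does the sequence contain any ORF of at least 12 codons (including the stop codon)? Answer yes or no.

no

Reverse complement (5'→3'): CCAATGGGTCTTGGGTCGTGACCAGGTCCTGATTGAATGAATTACCAATGTCATACGATGTCTCCCGGAGCGAGTAGGCAATTT
Frame +1: AAA TTG CCT ACT CGC TCC GGG AGA CAT CGT ATG ACA TTG GTA ATT CAT TCA ATC AGG ACC TGG TCA CGA CCC AAG ACC CAT TGG — no ATG→stop ORF.
Frame +2: AAT TGC CTA CTC GCT CCG GGA GAC ATC GTA TGA CAT TGG TAA TTC ATT CAA TCA GGA CCT GGT CAC GAC CCA AGA CCC ATT — no ATG→stop ORF.
Frame +3: ATT GCC TAC TCG CTC CGG GAG ACA TCG TAT GAC ATT GGT AAT TCA TTC AAT CAG GAC CTG GTC ACG ACC CAA GAC CCA TTG — no ATG→stop ORF.
Frame -1: CCA ATG GGT CTT GGG TCG TGA CCA GGT CCT GAT TGA ATG AAT TAC CAA TGT CAT ACG ATG TCT CCC GGA GCG AGT AGG CAA TTT — ATG at 4, stop TGA at 19 → 18 nt.
Frame -2: CAA TGG GTC TTG GGT CGT GAC CAG GTC CTG ATT GAA TGA ATT ACC AAT GTC ATA CGA TGT CTC CCG GAG CGA GTA GGC AAT — no ATG→stop ORF.
Frame -3: AAT GGG TCT TGG GTC GTG ACC AGG TCC TGA TTG AAT GAA TTA CCA ATG TCA TAC GAT GTC TCC CGG AGC GAG TAG GCA ATT — ATG at 48, stop TAG at 75 → 30 nt.
Largest ORF found is 10 codons < 12, so no.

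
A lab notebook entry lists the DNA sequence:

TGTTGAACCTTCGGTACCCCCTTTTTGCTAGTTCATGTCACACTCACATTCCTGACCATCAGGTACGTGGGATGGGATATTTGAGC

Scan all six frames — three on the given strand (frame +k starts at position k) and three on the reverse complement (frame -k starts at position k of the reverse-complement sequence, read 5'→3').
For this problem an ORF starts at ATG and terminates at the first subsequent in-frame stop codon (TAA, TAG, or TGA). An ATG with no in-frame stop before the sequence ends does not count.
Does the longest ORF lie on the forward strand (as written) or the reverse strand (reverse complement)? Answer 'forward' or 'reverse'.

reverse

Reverse complement (5'→3'): GCTCAAATATCCCATCCCACGTACCTGATGGTCAGGAATGTGAGTGTGACATGAACTAGCAAAAAGGGGGTACCGAAGGTTCAACA
Frame +1: TGT TGA ACC TTC GGT ACC CCC TTT TTG CTA GTT CAT GTC ACA CTC ACA TTC CTG ACC ATC AGG TAC GTG GGA TGG GAT ATT TGA — no ATG→stop ORF.
Frame +2: GTT GAA CCT TCG GTA CCC CCT TTT TGC TAG TTC ATG TCA CAC TCA CAT TCC TGA CCA TCA GGT ACG TGG GAT GGG ATA TTT GAG — ATG at 35, stop TGA at 53 → 21 nt.
Frame +3: TTG AAC CTT CGG TAC CCC CTT TTT GCT AGT TCA TGT CAC ACT CAC ATT CCT GAC CAT CAG GTA CGT GGG ATG GGA TAT TTG AGC — no ATG→stop ORF.
Frame -1: GCT CAA ATA TCC CAT CCC ACG TAC CTG ATG GTC AGG AAT GTG AGT GTG ACA TGA ACT AGC AAA AAG GGG GTA CCG AAG GTT CAA — ATG at 28, stop TGA at 52 → 27 nt.
Frame -2: CTC AAA TAT CCC ATC CCA CGT ACC TGA TGG TCA GGA ATG TGA GTG TGA CAT GAA CTA GCA AAA AGG GGG TAC CGA AGG TTC AAC — ATG at 38, stop TGA at 41 → 6 nt.
Frame -3: TCA AAT ATC CCA TCC CAC GTA CCT GAT GGT CAG GAA TGT GAG TGT GAC ATG AAC TAG CAA AAA GGG GGT ACC GAA GGT TCA ACA — ATG at 51, stop TAG at 57 → 9 nt.
Forward-strand max 21 nt; reverse-strand max 27 nt. The reverse strand has the longer ORF.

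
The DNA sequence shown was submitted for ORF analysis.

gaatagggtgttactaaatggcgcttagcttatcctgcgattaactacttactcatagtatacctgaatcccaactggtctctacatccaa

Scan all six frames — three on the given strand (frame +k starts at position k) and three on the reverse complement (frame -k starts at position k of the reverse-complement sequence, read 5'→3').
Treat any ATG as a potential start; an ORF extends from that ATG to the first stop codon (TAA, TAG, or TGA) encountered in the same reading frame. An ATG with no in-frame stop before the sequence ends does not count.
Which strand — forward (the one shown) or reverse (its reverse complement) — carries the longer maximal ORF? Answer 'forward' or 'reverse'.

forward

Reverse complement (5'→3'): TTGGATGTAGAGACCAGTTGGGATTCAGGTATACTATGAGTAAGTAGTTAATCGCAGGATAAGCTAAGCGCCATTTAGTAACACCCTATTC
Frame +1: GAA TAG GGT GTT ACT AAA TGG CGC TTA GCT TAT CCT GCG ATT AAC TAC TTA CTC ATA GTA TAC CTG AAT CCC AAC TGG TCT CTA CAT CCA — no ATG→stop ORF.
Frame +2: AAT AGG GTG TTA CTA AAT GGC GCT TAG CTT ATC CTG CGA TTA ACT ACT TAC TCA TAG TAT ACC TGA ATC CCA ACT GGT CTC TAC ATC CAA — no ATG→stop ORF.
Frame +3: ATA GGG TGT TAC TAA ATG GCG CTT AGC TTA TCC TGC GAT TAA CTA CTT ACT CAT AGT ATA CCT GAA TCC CAA CTG GTC TCT ACA TCC — ATG at 18, stop TAA at 42 → 27 nt.
Frame -1: TTG GAT GTA GAG ACC AGT TGG GAT TCA GGT ATA CTA TGA GTA AGT AGT TAA TCG CAG GAT AAG CTA AGC GCC ATT TAG TAA CAC CCT ATT — no ATG→stop ORF.
Frame -2: TGG ATG TAG AGA CCA GTT GGG ATT CAG GTA TAC TAT GAG TAA GTA GTT AAT CGC AGG ATA AGC TAA GCG CCA TTT AGT AAC ACC CTA TTC — ATG at 5, stop TAG at 8 → 6 nt.
Frame -3: GGA TGT AGA GAC CAG TTG GGA TTC AGG TAT ACT ATG AGT AAG TAG TTA ATC GCA GGA TAA GCT AAG CGC CAT TTA GTA ACA CCC TAT — ATG at 36, stop TAG at 45 → 12 nt.
Forward-strand max 27 nt; reverse-strand max 12 nt. The forward strand has the longer ORF.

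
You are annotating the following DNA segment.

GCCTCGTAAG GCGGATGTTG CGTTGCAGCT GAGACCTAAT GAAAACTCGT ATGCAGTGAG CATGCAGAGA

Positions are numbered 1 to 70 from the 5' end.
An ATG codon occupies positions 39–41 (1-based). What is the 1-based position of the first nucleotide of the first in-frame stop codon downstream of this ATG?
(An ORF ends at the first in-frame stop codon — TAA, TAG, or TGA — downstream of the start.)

Codons from position 39: ATG (39–41), AAA (42–44), ACT (45–47), CGT (48–50), ATG (51–53), CAG (54–56), TGA (57–59).
TGA is a stop codon; it begins at position 57.

57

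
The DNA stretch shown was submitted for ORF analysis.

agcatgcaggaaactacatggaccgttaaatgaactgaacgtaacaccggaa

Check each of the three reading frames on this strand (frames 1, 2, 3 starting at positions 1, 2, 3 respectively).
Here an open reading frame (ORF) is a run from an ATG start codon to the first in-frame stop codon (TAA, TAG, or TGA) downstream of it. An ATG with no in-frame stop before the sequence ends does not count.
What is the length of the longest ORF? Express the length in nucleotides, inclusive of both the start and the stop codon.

Frame 1: AGC ATG CAG GAA ACT ACA TGG ACC GTT AAA TGA ACT GAA CGT AAC ACC GGA — ATG at 4, stop TGA at 31 → 30 nt.
Frame 2: GCA TGC AGG AAA CTA CAT GGA CCG TTA AAT GAA CTG AAC GTA ACA CCG GAA — no ATG→stop ORF.
Frame 3: CAT GCA GGA AAC TAC ATG GAC CGT TAA ATG AAC TGA ACG TAA CAC CGG — ATG at 18, stop TAA at 27 → 12 nt; ATG at 30, stop TGA at 36 → 9 nt.
Longest: frame 1, positions 4–33, 30 nt = 10 codons = 9 aa. → 30 nucleotides.

30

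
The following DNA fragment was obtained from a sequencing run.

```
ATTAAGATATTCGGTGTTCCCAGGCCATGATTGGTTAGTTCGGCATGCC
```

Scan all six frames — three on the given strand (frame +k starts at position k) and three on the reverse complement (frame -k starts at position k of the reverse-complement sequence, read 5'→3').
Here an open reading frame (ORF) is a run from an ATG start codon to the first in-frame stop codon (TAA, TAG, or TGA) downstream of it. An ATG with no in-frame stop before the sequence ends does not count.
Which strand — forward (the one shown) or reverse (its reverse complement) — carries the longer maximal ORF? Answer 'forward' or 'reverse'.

reverse

Reverse complement (5'→3'): GGCATGCCGAACTAACCAATCATGGCCTGGGAACACCGAATATCTTAAT
Frame +1: ATT AAG ATA TTC GGT GTT CCC AGG CCA TGA TTG GTT AGT TCG GCA TGC — no ATG→stop ORF.
Frame +2: TTA AGA TAT TCG GTG TTC CCA GGC CAT GAT TGG TTA GTT CGG CAT GCC — no ATG→stop ORF.
Frame +3: TAA GAT ATT CGG TGT TCC CAG GCC ATG ATT GGT TAG TTC GGC ATG — ATG at 27, stop TAG at 36 → 12 nt.
Frame -1: GGC ATG CCG AAC TAA CCA ATC ATG GCC TGG GAA CAC CGA ATA TCT TAA — ATG at 4, stop TAA at 13 → 12 nt; ATG at 22, stop TAA at 46 → 27 nt.
Frame -2: GCA TGC CGA ACT AAC CAA TCA TGG CCT GGG AAC ACC GAA TAT CTT AAT — no ATG→stop ORF.
Frame -3: CAT GCC GAA CTA ACC AAT CAT GGC CTG GGA ACA CCG AAT ATC TTA — no ATG→stop ORF.
Forward-strand max 12 nt; reverse-strand max 27 nt. The reverse strand has the longer ORF.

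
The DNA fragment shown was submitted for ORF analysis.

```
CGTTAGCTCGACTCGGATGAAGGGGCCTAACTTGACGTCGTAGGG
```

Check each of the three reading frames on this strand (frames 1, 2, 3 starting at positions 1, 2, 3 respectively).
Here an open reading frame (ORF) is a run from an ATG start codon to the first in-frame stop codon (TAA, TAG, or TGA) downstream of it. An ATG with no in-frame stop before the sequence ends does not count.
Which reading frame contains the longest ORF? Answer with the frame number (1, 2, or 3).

Frame 1: CGT TAG CTC GAC TCG GAT GAA GGG GCC TAA CTT GAC GTC GTA GGG — no ATG→stop ORF.
Frame 2: GTT AGC TCG ACT CGG ATG AAG GGG CCT AAC TTG ACG TCG TAG — ATG at 17, stop TAG at 41 → 27 nt.
Frame 3: TTA GCT CGA CTC GGA TGA AGG GGC CTA ACT TGA CGT CGT AGG — no ATG→stop ORF.
Longest ORF is 27 nt in frame 2 (positions 17–43).

2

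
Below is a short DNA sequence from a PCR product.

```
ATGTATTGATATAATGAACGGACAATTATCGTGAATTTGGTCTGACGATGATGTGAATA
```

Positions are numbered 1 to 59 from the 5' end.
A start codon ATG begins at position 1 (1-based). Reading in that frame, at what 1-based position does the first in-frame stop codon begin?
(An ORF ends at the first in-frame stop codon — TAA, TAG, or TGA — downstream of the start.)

7

Codons from position 1: ATG (1–3), TAT (4–6), TGA (7–9).
TGA is a stop codon; it begins at position 7.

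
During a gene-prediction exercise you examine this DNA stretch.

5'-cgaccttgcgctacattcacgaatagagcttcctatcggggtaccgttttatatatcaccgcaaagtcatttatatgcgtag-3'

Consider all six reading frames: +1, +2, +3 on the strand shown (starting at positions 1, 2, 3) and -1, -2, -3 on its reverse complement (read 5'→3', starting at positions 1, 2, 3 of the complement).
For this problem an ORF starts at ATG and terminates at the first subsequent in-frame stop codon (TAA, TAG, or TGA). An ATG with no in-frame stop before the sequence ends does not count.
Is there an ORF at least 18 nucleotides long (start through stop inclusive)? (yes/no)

no

Reverse complement (5'→3'): CTACGCATATAAATGACTTTGCGGTGATATATAAAACGGTACCCCGATAGGAAGCTCTATTCGTGAATGTAGCGCAAGGTCG
Frame +1: CGA CCT TGC GCT ACA TTC ACG AAT AGA GCT TCC TAT CGG GGT ACC GTT TTA TAT ATC ACC GCA AAG TCA TTT ATA TGC GTA — no ATG→stop ORF.
Frame +2: GAC CTT GCG CTA CAT TCA CGA ATA GAG CTT CCT ATC GGG GTA CCG TTT TAT ATA TCA CCG CAA AGT CAT TTA TAT GCG TAG — no ATG→stop ORF.
Frame +3: ACC TTG CGC TAC ATT CAC GAA TAG AGC TTC CTA TCG GGG TAC CGT TTT ATA TAT CAC CGC AAA GTC ATT TAT ATG CGT — no ATG→stop ORF.
Frame -1: CTA CGC ATA TAA ATG ACT TTG CGG TGA TAT ATA AAA CGG TAC CCC GAT AGG AAG CTC TAT TCG TGA ATG TAG CGC AAG GTC — ATG at 13, stop TGA at 25 → 15 nt; ATG at 67, stop TAG at 70 → 6 nt.
Frame -2: TAC GCA TAT AAA TGA CTT TGC GGT GAT ATA TAA AAC GGT ACC CCG ATA GGA AGC TCT ATT CGT GAA TGT AGC GCA AGG TCG — no ATG→stop ORF.
Frame -3: ACG CAT ATA AAT GAC TTT GCG GTG ATA TAT AAA ACG GTA CCC CGA TAG GAA GCT CTA TTC GTG AAT GTA GCG CAA GGT — no ATG→stop ORF.
Largest ORF found is 15 nucleotides < 18, so no.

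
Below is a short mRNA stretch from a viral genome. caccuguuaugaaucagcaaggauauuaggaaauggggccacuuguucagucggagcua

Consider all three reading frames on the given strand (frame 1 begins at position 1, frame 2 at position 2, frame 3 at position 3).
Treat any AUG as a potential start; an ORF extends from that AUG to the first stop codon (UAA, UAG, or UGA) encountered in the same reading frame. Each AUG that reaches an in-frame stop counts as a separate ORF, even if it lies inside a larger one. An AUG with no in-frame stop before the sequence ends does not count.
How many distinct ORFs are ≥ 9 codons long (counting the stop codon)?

Frame 1: CAC CUG UUA UGA AUC AGC AAG GAU AUU AGG AAA UGG GGC CAC UUG UUC AGU CGG AGC — no AUG→stop ORF.
Frame 2: ACC UGU UAU GAA UCA GCA AGG AUA UUA GGA AAU GGG GCC ACU UGU UCA GUC GGA GCU — no AUG→stop ORF.
Frame 3: CCU GUU AUG AAU CAG CAA GGA UAU UAG GAA AUG GGG CCA CUU GUU CAG UCG GAG CUA — AUG at 9, stop UAG at 27 → 21 nt.
No ORF reaches 9 codons. Count = 0.

0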